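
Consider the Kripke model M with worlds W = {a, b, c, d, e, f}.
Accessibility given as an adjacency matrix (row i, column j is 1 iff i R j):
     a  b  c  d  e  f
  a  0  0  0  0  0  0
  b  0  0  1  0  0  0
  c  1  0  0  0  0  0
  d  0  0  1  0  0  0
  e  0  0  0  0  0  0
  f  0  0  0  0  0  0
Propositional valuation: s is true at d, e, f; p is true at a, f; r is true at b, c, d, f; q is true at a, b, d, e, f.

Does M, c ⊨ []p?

Yes

Recall that []ψ holds at a world iff ψ holds at every accessible world, and <>ψ holds iff ψ holds at some accessible world.
At c: []p requires p at every successor {a}.
  At a: p is true.
So []p is true at c.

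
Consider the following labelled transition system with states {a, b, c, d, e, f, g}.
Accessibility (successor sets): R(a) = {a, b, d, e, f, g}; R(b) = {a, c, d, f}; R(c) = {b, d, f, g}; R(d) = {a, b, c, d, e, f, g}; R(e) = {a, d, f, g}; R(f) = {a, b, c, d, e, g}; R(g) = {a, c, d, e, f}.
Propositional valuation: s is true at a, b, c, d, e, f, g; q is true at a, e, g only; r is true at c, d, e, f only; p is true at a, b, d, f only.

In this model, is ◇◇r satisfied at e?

Yes

At e: ◇◇r requires ◇r at some successor in {a, d, f, g}.
  ◇r holds at a, so ◇◇r is true at e.
    At a: ◇r requires r at some successor in {a, b, d, e, f, g}.
      r holds at d, so ◇r is true at a.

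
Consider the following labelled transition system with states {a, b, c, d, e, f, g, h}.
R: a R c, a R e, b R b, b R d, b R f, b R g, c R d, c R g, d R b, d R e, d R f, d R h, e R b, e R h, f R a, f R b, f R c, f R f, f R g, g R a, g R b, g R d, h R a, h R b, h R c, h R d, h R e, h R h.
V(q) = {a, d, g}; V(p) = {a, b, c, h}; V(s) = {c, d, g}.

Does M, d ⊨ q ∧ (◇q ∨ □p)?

At d: q is true, ◇q ∨ □p is false, so q ∧ (◇q ∨ □p) is false.
  At d: ◇q is false, □p is false, so ◇q ∨ □p is false.
    At d: ◇q requires q at some successor in {b, e, f, h}.
      At b: q is false.
      At e: q is false.
      At f: q is false.
      At h: q is false.
    So ◇q is false at d.
    At d: □p requires p at every successor {b, e, f, h}.
      p fails at e, so □p is false at d.

No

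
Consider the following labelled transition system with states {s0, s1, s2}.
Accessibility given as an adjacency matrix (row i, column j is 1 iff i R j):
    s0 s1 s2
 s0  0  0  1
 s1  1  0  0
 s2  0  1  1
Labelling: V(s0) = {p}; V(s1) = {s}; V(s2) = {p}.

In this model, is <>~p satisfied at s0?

Recall that <>ψ holds at a world iff ψ holds at some accessible world.
At s0: <>~p requires ~p at some successor in {s2}.
  At s2: ~p is false.
So <>~p is false at s0.

No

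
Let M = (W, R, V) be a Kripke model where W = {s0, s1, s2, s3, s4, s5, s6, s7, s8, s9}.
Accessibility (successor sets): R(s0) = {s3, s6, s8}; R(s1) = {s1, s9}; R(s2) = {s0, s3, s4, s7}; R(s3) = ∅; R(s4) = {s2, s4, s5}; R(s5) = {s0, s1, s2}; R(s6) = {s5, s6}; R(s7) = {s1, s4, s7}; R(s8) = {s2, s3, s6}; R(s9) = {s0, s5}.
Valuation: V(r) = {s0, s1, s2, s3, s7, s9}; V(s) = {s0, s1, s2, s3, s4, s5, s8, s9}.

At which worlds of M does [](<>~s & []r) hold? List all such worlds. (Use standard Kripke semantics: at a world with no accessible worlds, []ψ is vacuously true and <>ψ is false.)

Recall that []ψ holds at a world iff ψ holds at every accessible world, and <>ψ holds iff ψ holds at some accessible world.
Let φ = [](<>~s & []r). Evaluate φ at each world:
  s0 (successors {s3, s6, s8}): φ is false.
  s1 (successors {s1, s9}): φ is false.
  s2 (successors {s0, s3, s4, s7}): φ is false.
  s3 (successors ∅): φ is true.
  s4 (successors {s2, s4, s5}): φ is false.
  s5 (successors {s0, s1, s2}): φ is false.
  s6 (successors {s5, s6}): φ is false.
  s7 (successors {s1, s4, s7}): φ is false.
  s8 (successors {s2, s3, s6}): φ is false.
  s9 (successors {s0, s5}): φ is false.
For instance, at s5:
  At s5: [](<>~s & []r) requires <>~s & []r at every successor {s0, s1, s2}.
    <>~s & []r fails at s0, so [](<>~s & []r) is false at s5.
      At s0: <>~s is true, []r is false, so <>~s & []r is false.
Satisfying worlds: {s3}

s3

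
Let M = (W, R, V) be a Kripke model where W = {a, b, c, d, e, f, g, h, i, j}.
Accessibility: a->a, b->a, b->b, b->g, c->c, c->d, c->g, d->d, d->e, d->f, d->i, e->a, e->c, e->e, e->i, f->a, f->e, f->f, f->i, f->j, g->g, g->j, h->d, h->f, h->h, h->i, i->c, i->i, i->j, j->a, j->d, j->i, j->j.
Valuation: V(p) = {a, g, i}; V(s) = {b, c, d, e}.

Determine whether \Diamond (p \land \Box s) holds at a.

No

At a: \Diamond (p \land \Box s) requires p \land \Box s at some successor in {a}.
  At a: p \land \Box s is false.
So \Diamond (p \land \Box s) is false at a.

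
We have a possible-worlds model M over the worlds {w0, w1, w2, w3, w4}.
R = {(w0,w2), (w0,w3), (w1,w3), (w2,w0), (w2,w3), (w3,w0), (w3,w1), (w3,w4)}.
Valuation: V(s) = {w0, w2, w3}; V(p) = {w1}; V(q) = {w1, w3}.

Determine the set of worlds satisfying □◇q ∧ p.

Let φ = □◇q ∧ p. Evaluate φ at each world:
  w0 (successors {w2, w3}): φ is false.
  w1 (successors {w3}): φ is true.
  w2 (successors {w0, w3}): φ is false.
  w3 (successors {w0, w1, w4}): φ is false.
  w4 (successors ∅): φ is false.
For instance, at w2:
  At w2: □◇q is true, p is false, so □◇q ∧ p is false.
    At w2: □◇q requires ◇q at every successor {w0, w3}.
      At w0: ◇q is true.
      At w3: ◇q is true.
    So □◇q is true at w2.
Satisfying worlds: {w1}

w1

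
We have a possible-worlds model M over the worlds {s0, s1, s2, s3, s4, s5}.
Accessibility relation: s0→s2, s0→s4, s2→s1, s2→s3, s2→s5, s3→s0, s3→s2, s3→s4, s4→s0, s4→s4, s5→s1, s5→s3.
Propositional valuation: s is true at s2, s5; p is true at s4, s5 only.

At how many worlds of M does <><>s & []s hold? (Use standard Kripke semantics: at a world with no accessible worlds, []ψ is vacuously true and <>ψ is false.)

Let φ = <><>s & []s. Evaluate φ at each world:
  s0 (successors {s2, s4}): φ is false.
  s1 (successors ∅): φ is false.
  s2 (successors {s1, s3, s5}): φ is false.
  s3 (successors {s0, s2, s4}): φ is false.
  s4 (successors {s0, s4}): φ is false.
  s5 (successors {s1, s3}): φ is false.
For instance, at s0:
  At s0: <><>s is true, []s is false, so <><>s & []s is false.
    At s0: <><>s requires <>s at some successor in {s2, s4}.
      <>s holds at s2, so <><>s is true at s0.
    At s0: []s requires s at every successor {s2, s4}.
      s fails at s4, so []s is false at s0.
Satisfying worlds: none.

0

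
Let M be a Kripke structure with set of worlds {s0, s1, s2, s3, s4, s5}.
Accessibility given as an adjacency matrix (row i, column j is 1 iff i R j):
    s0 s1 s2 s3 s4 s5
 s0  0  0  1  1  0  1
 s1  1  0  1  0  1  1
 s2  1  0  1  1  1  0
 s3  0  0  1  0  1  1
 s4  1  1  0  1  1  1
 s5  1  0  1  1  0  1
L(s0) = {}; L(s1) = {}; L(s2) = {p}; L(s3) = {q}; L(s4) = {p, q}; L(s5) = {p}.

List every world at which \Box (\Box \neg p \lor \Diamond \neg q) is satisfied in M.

s0, s1, s2, s3, s4, s5

Let φ = \Box (\Box \neg p \lor \Diamond \neg q). Evaluate φ at each world:
  s0 (successors {s2, s3, s5}): φ is true.
  s1 (successors {s0, s2, s4, s5}): φ is true.
  s2 (successors {s0, s2, s3, s4}): φ is true.
  s3 (successors {s2, s4, s5}): φ is true.
  s4 (successors {s0, s1, s3, s4, s5}): φ is true.
  s5 (successors {s0, s2, s3, s5}): φ is true.
For instance, at s3:
  At s3: \Box (\Box \neg p \lor \Diamond \neg q) requires \Box \neg p \lor \Diamond \neg q at every successor {s2, s4, s5}.
      At s2: \Box \neg p is false, \Diamond \neg q is true, so \Box \neg p \lor \Diamond \neg q is true.
      At s4: \Box \neg p is false, \Diamond \neg q is true, so \Box \neg p \lor \Diamond \neg q is true.
      At s5: \Box \neg p is false, \Diamond \neg q is true, so \Box \neg p \lor \Diamond \neg q is true.
  So \Box (\Box \neg p \lor \Diamond \neg q) is true at s3.
Satisfying worlds: {s0, s1, s2, s3, s4, s5}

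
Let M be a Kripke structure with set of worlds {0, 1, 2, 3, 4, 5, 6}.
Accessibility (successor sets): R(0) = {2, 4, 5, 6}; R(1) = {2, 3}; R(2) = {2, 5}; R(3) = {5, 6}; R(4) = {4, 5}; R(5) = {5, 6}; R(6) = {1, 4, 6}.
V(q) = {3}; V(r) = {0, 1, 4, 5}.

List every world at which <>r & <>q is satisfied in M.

Let φ = <>r & <>q. Evaluate φ at each world:
  0 (successors {2, 4, 5, 6}): φ is false.
  1 (successors {2, 3}): φ is false.
  2 (successors {2, 5}): φ is false.
  3 (successors {5, 6}): φ is false.
  4 (successors {4, 5}): φ is false.
  5 (successors {5, 6}): φ is false.
  6 (successors {1, 4, 6}): φ is false.
For instance, at 5:
  At 5: <>r is true, <>q is false, so <>r & <>q is false.
    At 5: <>r requires r at some successor in {5, 6}.
      r holds at 5, so <>r is true at 5.
    At 5: <>q requires q at some successor in {5, 6}.
      At 5: q is false.
      At 6: q is false.
    So <>q is false at 5.
Satisfying worlds: none.

none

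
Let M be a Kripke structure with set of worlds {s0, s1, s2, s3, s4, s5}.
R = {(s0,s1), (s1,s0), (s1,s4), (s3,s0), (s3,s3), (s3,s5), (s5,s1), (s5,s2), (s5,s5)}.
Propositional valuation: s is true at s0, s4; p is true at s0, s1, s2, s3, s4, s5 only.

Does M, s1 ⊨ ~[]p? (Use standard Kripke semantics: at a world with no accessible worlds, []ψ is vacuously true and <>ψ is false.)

No

At s1: []p is true, so ~[]p is false.
  At s1: []p requires p at every successor {s0, s4}.
    At s0: p is true.
    At s4: p is true.
  So []p is true at s1.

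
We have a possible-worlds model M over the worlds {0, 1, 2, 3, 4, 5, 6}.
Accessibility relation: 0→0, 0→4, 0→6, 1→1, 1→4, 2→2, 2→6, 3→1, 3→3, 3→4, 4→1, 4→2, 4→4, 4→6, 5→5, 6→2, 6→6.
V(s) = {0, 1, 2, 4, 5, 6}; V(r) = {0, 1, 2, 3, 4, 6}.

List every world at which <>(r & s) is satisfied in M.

Let φ = <>(r & s). Evaluate φ at each world:
  0 (successors {0, 4, 6}): φ is true.
  1 (successors {1, 4}): φ is true.
  2 (successors {2, 6}): φ is true.
  3 (successors {1, 3, 4}): φ is true.
  4 (successors {1, 2, 4, 6}): φ is true.
  5 (successors {5}): φ is false.
  6 (successors {2, 6}): φ is true.
For instance, at 3:
  At 3: <>(r & s) requires r & s at some successor in {1, 3, 4}.
    r & s holds at 1, so <>(r & s) is true at 3.
Satisfying worlds: {0, 1, 2, 3, 4, 6}

0, 1, 2, 3, 4, 6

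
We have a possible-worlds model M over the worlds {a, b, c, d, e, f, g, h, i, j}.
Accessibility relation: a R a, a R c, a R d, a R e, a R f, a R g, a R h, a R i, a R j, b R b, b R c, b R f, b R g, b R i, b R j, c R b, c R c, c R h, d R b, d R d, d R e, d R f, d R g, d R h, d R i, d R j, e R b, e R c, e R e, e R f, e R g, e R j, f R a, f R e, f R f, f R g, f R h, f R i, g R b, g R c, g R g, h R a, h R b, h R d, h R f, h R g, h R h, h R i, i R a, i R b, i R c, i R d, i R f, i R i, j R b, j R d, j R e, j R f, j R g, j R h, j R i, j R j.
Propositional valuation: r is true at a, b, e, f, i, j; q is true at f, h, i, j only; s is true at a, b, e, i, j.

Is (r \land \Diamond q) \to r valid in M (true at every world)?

Let φ = (r \land \Diamond q) \to r. Evaluate φ at each world:
  a (successors {a, c, d, e, f, g, h, i, j}): φ is true.
  b (successors {b, c, f, g, i, j}): φ is true.
  c (successors {b, c, h}): φ is true.
  d (successors {b, d, e, f, g, h, i, j}): φ is true.
  e (successors {b, c, e, f, g, j}): φ is true.
  f (successors {a, e, f, g, h, i}): φ is true.
  g (successors {b, c, g}): φ is true.
  h (successors {a, b, d, f, g, h, i}): φ is true.
  i (successors {a, b, c, d, f, i}): φ is true.
  j (successors {b, d, e, f, g, h, i, j}): φ is true.
For instance, at a:
  At a: r \land \Diamond q is true, r is true, so (r \land \Diamond q) \to r is true.
    At a: r is true, \Diamond q is true, so r \land \Diamond q is true.
      At a: \Diamond q requires q at some successor in {a, c, d, e, f, g, h, i, j}.
        q holds at f, so \Diamond q is true at a.

Yes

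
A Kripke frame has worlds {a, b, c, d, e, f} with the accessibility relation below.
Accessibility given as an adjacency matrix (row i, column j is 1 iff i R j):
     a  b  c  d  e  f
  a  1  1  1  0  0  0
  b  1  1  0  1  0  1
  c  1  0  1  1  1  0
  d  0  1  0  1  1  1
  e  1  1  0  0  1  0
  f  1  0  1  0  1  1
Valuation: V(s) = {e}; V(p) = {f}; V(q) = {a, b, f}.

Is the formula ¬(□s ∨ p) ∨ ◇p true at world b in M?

Recall that □ψ holds at a world iff ψ holds at every accessible world, and ◇ψ holds iff ψ holds at some accessible world.
At b: ¬(□s ∨ p) is true, ◇p is true, so ¬(□s ∨ p) ∨ ◇p is true.
  At b: □s ∨ p is false, so ¬(□s ∨ p) is true.
    At b: □s is false, p is false, so □s ∨ p is false.
      At b: □s requires s at every successor {a, b, d, f}.
        s fails at a, so □s is false at b.
  At b: ◇p requires p at some successor in {a, b, d, f}.
    p holds at f, so ◇p is true at b.

Yes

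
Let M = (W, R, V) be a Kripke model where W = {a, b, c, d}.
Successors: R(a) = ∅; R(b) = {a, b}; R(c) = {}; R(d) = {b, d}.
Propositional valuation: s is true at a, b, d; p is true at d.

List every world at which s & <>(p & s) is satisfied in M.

d

Let φ = s & <>(p & s). Evaluate φ at each world:
  a (successors ∅): φ is false.
  b (successors {a, b}): φ is false.
  c (successors ∅): φ is false.
  d (successors {b, d}): φ is true.
For instance, at b:
  At b: s is true, <>(p & s) is false, so s & <>(p & s) is false.
    At b: <>(p & s) requires p & s at some successor in {a, b}.
      At a: p & s is false.
      At b: p & s is false.
    So <>(p & s) is false at b.
Satisfying worlds: {d}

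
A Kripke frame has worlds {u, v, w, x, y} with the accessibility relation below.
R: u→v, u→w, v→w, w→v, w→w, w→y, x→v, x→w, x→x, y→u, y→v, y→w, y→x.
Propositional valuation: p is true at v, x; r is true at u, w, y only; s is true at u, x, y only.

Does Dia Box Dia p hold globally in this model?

No

Let φ = Dia Box Dia p. Evaluate φ at each world:
  u (successors {v, w}): φ is true.
  v (successors {w}): φ is false.
  w (successors {v, w, y}): φ is true.
  x (successors {v, w, x}): φ is true.
  y (successors {u, v, w, x}): φ is true.
Detail at v (counterexample):
  At v: Dia Box Dia p requires Box Dia p at some successor in {w}.
    At w: Box Dia p is false.
  So Dia Box Dia p is false at v.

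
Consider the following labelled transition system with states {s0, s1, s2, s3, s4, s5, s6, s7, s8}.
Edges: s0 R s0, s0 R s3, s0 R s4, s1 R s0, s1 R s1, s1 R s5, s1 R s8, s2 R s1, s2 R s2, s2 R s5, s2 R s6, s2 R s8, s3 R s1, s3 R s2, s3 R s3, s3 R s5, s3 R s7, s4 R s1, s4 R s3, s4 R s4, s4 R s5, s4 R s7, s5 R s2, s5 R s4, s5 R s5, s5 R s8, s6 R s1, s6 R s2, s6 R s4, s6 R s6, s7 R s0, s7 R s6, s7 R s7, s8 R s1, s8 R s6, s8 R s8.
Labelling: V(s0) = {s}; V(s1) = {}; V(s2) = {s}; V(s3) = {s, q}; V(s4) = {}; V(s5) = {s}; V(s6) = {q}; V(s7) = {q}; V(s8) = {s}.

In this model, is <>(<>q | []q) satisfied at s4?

At s4: <>(<>q | []q) requires <>q | []q at some successor in {s1, s3, s4, s5, s7}.
  <>q | []q holds at s3, so <>(<>q | []q) is true at s4.
    At s3: <>q is true, []q is false, so <>q | []q is true.
      At s3: <>q requires q at some successor in {s1, s2, s3, s5, s7}.
        q holds at s3, so <>q is true at s3.
      At s3: []q requires q at every successor {s1, s2, s3, s5, s7}.
        q fails at s1, so []q is false at s3.

Yes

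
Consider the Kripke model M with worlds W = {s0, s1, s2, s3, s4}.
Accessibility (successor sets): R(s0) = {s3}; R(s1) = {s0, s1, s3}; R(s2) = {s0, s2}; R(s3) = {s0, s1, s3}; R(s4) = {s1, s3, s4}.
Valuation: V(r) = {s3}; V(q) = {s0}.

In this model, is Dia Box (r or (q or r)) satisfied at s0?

At s0: Dia Box (r or (q or r)) requires Box (r or (q or r)) at some successor in {s3}.
  At s3: Box (r or (q or r)) is false.
So Dia Box (r or (q or r)) is false at s0.

No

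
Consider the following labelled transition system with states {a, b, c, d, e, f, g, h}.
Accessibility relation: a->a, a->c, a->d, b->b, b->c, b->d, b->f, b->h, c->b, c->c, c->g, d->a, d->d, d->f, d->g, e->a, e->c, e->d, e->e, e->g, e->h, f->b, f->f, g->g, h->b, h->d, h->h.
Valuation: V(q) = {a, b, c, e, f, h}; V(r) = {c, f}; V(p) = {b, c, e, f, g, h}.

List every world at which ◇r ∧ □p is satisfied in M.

Let φ = ◇r ∧ □p. Evaluate φ at each world:
  a (successors {a, c, d}): φ is false.
  b (successors {b, c, d, f, h}): φ is false.
  c (successors {b, c, g}): φ is true.
  d (successors {a, d, f, g}): φ is false.
  e (successors {a, c, d, e, g, h}): φ is false.
  f (successors {b, f}): φ is true.
  g (successors {g}): φ is false.
  h (successors {b, d, h}): φ is false.
For instance, at a:
  At a: ◇r is true, □p is false, so ◇r ∧ □p is false.
    At a: ◇r requires r at some successor in {a, c, d}.
      r holds at c, so ◇r is true at a.
    At a: □p requires p at every successor {a, c, d}.
      p fails at a, so □p is false at a.
Satisfying worlds: {c, f}

c, f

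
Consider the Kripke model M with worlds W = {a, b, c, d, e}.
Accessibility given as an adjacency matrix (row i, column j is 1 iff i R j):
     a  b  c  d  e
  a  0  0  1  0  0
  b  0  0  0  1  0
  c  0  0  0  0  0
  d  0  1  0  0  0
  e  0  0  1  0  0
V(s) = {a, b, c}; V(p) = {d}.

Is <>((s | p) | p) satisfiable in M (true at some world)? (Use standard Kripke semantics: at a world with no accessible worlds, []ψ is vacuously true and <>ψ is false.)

Yes

Recall that <>ψ holds at a world iff ψ holds at some accessible world.
Let φ = <>((s | p) | p). Evaluate φ at each world:
  a (successors {c}): φ is true.
  b (successors {d}): φ is true.
  c (successors ∅): φ is false.
  d (successors {b}): φ is true.
  e (successors {c}): φ is true.
Detail at a (witness):
  At a: <>((s | p) | p) requires (s | p) | p at some successor in {c}.
    (s | p) | p holds at c, so <>((s | p) | p) is true at a.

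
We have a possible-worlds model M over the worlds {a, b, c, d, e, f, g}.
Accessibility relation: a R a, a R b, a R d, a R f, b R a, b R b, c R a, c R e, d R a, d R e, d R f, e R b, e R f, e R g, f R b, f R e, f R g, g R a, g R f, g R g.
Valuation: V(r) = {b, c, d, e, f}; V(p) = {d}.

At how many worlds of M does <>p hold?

1

Let φ = <>p. Evaluate φ at each world:
  a (successors {a, b, d, f}): φ is true.
  b (successors {a, b}): φ is false.
  c (successors {a, e}): φ is false.
  d (successors {a, e, f}): φ is false.
  e (successors {b, f, g}): φ is false.
  f (successors {b, e, g}): φ is false.
  g (successors {a, f, g}): φ is false.
For instance, at c:
  At c: <>p requires p at some successor in {a, e}.
    At a: p is false.
    At e: p is false.
  So <>p is false at c.
Satisfying worlds: {a}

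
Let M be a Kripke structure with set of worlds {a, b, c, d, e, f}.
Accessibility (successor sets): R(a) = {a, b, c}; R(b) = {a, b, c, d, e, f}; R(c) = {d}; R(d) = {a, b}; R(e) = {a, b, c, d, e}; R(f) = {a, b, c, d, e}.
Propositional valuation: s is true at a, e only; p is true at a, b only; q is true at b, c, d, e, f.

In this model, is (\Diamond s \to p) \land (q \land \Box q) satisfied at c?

At c: \Diamond s \to p is true, q \land \Box q is true, so (\Diamond s \to p) \land (q \land \Box q) is true.
  At c: \Diamond s is false, p is false, so \Diamond s \to p is true.
    At c: \Diamond s requires s at some successor in {d}.
      At d: s is false.
    So \Diamond s is false at c.
  At c: q is true, \Box q is true, so q \land \Box q is true.
    At c: \Box q requires q at every successor {d}.
      At d: q is true.
    So \Box q is true at c.

Yes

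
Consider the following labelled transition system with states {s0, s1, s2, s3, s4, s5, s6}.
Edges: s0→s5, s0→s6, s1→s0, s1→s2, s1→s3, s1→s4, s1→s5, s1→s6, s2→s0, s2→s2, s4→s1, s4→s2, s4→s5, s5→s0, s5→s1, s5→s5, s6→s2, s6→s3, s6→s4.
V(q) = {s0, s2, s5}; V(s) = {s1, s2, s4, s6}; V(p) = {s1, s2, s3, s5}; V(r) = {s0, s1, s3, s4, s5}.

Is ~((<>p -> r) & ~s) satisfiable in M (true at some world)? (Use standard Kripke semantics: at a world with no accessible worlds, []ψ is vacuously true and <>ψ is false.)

Let φ = ~((<>p -> r) & ~s). Evaluate φ at each world:
  s0 (successors {s5, s6}): φ is false.
  s1 (successors {s0, s2, s3, s4, s5, s6}): φ is true.
  s2 (successors {s0, s2}): φ is true.
  s3 (successors ∅): φ is false.
  s4 (successors {s1, s2, s5}): φ is true.
  s5 (successors {s0, s1, s5}): φ is false.
  s6 (successors {s2, s3, s4}): φ is true.
Detail at s1 (witness):
  At s1: (<>p -> r) & ~s is false, so ~((<>p -> r) & ~s) is true.
    At s1: <>p -> r is true, ~s is false, so (<>p -> r) & ~s is false.
      At s1: <>p is true, r is true, so <>p -> r is true.

Yes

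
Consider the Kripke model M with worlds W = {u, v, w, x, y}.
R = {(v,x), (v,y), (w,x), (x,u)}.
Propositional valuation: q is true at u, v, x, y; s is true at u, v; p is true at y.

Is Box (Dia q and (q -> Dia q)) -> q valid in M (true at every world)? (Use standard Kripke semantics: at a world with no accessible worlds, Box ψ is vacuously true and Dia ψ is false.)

Let φ = Box (Dia q and (q -> Dia q)) -> q. Evaluate φ at each world:
  u (successors ∅): φ is true.
  v (successors {x, y}): φ is true.
  w (successors {x}): φ is false.
  x (successors {u}): φ is true.
  y (successors ∅): φ is true.
Detail at w (counterexample):
  At w: Box (Dia q and (q -> Dia q)) is true, q is false, so Box (Dia q and (q -> Dia q)) -> q is false.
    At w: Box (Dia q and (q -> Dia q)) requires Dia q and (q -> Dia q) at every successor {x}.
      At x: Dia q and (q -> Dia q) is true.
    So Box (Dia q and (q -> Dia q)) is true at w.

No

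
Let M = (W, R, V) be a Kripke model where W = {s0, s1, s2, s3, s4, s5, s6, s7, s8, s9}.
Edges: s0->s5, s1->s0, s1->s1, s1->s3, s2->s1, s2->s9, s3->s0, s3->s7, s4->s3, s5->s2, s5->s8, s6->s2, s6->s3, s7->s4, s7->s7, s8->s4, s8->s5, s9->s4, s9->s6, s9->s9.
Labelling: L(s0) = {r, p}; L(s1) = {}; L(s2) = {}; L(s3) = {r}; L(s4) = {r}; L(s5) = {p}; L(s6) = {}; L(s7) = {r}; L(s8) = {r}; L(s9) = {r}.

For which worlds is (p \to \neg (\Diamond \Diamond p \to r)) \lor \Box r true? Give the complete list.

Recall that \Box ψ holds at a world iff ψ holds at every accessible world, and \Diamond ψ holds iff ψ holds at some accessible world.
Let φ = (p \to \neg (\Diamond \Diamond p \to r)) \lor \Box r. Evaluate φ at each world:
  s0 (successors {s5}): φ is false.
  s1 (successors {s0, s1, s3}): φ is true.
  s2 (successors {s1, s9}): φ is true.
  s3 (successors {s0, s7}): φ is true.
  s4 (successors {s3}): φ is true.
  s5 (successors {s2, s8}): φ is true.
  s6 (successors {s2, s3}): φ is true.
  s7 (successors {s4, s7}): φ is true.
  s8 (successors {s4, s5}): φ is true.
  s9 (successors {s4, s6, s9}): φ is true.
For instance, at s6:
  At s6: p \to \neg (\Diamond \Diamond p \to r) is true, \Box r is false, so (p \to \neg (\Diamond \Diamond p \to r)) \lor \Box r is true.
    At s6: p is false, \neg (\Diamond \Diamond p \to r) is true, so p \to \neg (\Diamond \Diamond p \to r) is true.
      At s6: \Diamond \Diamond p \to r is false, so \neg (\Diamond \Diamond p \to r) is true.
    At s6: \Box r requires r at every successor {s2, s3}.
      r fails at s2, so \Box r is false at s6.
Satisfying worlds: {s1, s2, s3, s4, s5, s6, s7, s8, s9}

s1, s2, s3, s4, s5, s6, s7, s8, s9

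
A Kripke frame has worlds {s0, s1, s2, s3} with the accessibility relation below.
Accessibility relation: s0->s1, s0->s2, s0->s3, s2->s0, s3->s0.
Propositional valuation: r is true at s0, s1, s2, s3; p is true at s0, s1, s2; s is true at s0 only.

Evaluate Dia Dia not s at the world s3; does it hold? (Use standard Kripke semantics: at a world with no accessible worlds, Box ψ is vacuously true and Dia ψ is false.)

Yes

At s3: Dia Dia not s requires Dia not s at some successor in {s0}.
  Dia not s holds at s0, so Dia Dia not s is true at s3.
    At s0: Dia not s requires not s at some successor in {s1, s2, s3}.
      not s holds at s1, so Dia not s is true at s0.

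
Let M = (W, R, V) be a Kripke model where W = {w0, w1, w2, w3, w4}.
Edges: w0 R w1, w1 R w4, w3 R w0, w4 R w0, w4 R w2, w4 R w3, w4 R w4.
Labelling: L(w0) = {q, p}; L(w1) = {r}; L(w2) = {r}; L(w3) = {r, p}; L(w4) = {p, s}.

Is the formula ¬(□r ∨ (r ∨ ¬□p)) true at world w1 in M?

At w1: □r ∨ (r ∨ ¬□p) is true, so ¬(□r ∨ (r ∨ ¬□p)) is false.
  At w1: □r is false, r ∨ ¬□p is true, so □r ∨ (r ∨ ¬□p) is true.
    At w1: □r requires r at every successor {w4}.
      r fails at w4, so □r is false at w1.
    At w1: r is true, ¬□p is false, so r ∨ ¬□p is true.
      At w1: □p is true, so ¬□p is false.

No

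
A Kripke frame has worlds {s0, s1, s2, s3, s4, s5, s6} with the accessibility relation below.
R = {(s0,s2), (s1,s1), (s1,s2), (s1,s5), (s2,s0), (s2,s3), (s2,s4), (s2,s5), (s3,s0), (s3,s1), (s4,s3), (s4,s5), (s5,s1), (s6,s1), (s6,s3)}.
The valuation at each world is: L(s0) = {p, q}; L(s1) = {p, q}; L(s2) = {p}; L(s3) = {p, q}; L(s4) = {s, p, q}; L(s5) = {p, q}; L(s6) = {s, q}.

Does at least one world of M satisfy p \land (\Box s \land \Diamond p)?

No

Let φ = p \land (\Box s \land \Diamond p). Evaluate φ at each world:
  s0 (successors {s2}): φ is false.
  s1 (successors {s1, s2, s5}): φ is false.
  s2 (successors {s0, s3, s4, s5}): φ is false.
  s3 (successors {s0, s1}): φ is false.
  s4 (successors {s3, s5}): φ is false.
  s5 (successors {s1}): φ is false.
  s6 (successors {s1, s3}): φ is false.
For instance, at s4:
  At s4: p is true, \Box s \land \Diamond p is false, so p \land (\Box s \land \Diamond p) is false.
    At s4: \Box s is false, \Diamond p is true, so \Box s \land \Diamond p is false.
      At s4: \Box s requires s at every successor {s3, s5}.
        s fails at s3, so \Box s is false at s4.
      At s4: \Diamond p requires p at some successor in {s3, s5}.
        p holds at s3, so \Diamond p is true at s4.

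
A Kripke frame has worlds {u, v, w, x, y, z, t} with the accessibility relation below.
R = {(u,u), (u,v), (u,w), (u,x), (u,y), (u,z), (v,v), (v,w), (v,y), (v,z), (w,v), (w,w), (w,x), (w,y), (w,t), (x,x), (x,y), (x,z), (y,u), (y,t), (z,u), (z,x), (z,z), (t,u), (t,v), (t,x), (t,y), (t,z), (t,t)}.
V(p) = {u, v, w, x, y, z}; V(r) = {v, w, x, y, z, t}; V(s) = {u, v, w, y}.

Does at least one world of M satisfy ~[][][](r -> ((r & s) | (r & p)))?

Yes

Recall that []ψ holds at a world iff ψ holds at every accessible world, and <>ψ holds iff ψ holds at some accessible world.
Let φ = ~[][][](r -> ((r & s) | (r & p))). Evaluate φ at each world:
  u (successors {u, v, w, x, y, z}): φ is true.
  v (successors {v, w, y, z}): φ is true.
  w (successors {v, w, x, y, t}): φ is true.
  x (successors {x, y, z}): φ is true.
  y (successors {u, t}): φ is true.
  z (successors {u, x, z}): φ is true.
  t (successors {u, v, x, y, z, t}): φ is true.
Detail at u (witness):
  At u: [][][](r -> ((r & s) | (r & p))) is false, so ~[][][](r -> ((r & s) | (r & p))) is true.
    At u: [][][](r -> ((r & s) | (r & p))) requires [][](r -> ((r & s) | (r & p))) at every successor {u, v, w, x, y, z}.
      [][](r -> ((r & s) | (r & p))) fails at u, so [][][](r -> ((r & s) | (r & p))) is false at u.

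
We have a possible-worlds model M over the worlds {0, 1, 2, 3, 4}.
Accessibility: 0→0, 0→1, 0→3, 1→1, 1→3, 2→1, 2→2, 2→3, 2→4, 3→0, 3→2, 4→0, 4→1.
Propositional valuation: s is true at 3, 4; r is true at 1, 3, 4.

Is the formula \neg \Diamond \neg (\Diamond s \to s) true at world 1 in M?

At 1: \Diamond \neg (\Diamond s \to s) is true, so \neg \Diamond \neg (\Diamond s \to s) is false.
  At 1: \Diamond \neg (\Diamond s \to s) requires \neg (\Diamond s \to s) at some successor in {1, 3}.
    \neg (\Diamond s \to s) holds at 1, so \Diamond \neg (\Diamond s \to s) is true at 1.
      At 1: \Diamond s \to s is false, so \neg (\Diamond s \to s) is true.

No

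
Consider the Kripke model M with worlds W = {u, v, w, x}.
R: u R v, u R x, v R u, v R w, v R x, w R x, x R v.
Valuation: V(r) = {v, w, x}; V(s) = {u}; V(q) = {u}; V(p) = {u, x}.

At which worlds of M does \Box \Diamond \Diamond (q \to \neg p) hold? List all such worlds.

u, v, w, x

Let φ = \Box \Diamond \Diamond (q \to \neg p). Evaluate φ at each world:
  u (successors {v, x}): φ is true.
  v (successors {u, w, x}): φ is true.
  w (successors {x}): φ is true.
  x (successors {v}): φ is true.
For instance, at u:
  At u: \Box \Diamond \Diamond (q \to \neg p) requires \Diamond \Diamond (q \to \neg p) at every successor {v, x}.
      At v: \Diamond \Diamond (q \to \neg p) requires \Diamond (q \to \neg p) at some successor in {u, w, x}.
        \Diamond (q \to \neg p) holds at u, so \Diamond \Diamond (q \to \neg p) is true at v.
      At x: \Diamond \Diamond (q \to \neg p) requires \Diamond (q \to \neg p) at some successor in {v}.
        \Diamond (q \to \neg p) holds at v, so \Diamond \Diamond (q \to \neg p) is true at x.
  So \Box \Diamond \Diamond (q \to \neg p) is true at u.
Satisfying worlds: {u, v, w, x}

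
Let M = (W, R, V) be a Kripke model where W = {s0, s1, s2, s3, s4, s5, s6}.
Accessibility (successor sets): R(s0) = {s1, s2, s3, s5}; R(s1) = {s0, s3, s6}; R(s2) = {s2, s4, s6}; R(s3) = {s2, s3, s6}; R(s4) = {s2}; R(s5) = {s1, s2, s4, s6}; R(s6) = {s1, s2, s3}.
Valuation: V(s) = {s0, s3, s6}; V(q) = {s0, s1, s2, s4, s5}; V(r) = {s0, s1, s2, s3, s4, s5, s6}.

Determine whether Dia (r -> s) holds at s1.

At s1: Dia (r -> s) requires r -> s at some successor in {s0, s3, s6}.
  r -> s holds at s0, so Dia (r -> s) is true at s1.

Yes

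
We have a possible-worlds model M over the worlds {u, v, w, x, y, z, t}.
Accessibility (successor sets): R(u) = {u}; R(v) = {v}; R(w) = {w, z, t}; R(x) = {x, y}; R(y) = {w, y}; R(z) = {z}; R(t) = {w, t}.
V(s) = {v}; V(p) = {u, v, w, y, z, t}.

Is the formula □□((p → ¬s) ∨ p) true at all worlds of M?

Yes

Let φ = □□((p → ¬s) ∨ p). Evaluate φ at each world:
  u (successors {u}): φ is true.
  v (successors {v}): φ is true.
  w (successors {w, z, t}): φ is true.
  x (successors {x, y}): φ is true.
  y (successors {w, y}): φ is true.
  z (successors {z}): φ is true.
  t (successors {w, t}): φ is true.
For instance, at w:
  At w: □□((p → ¬s) ∨ p) requires □((p → ¬s) ∨ p) at every successor {w, z, t}.
      At w: □((p → ¬s) ∨ p) requires (p → ¬s) ∨ p at every successor {w, z, t}.
        At w: (p → ¬s) ∨ p is true.
        At z: (p → ¬s) ∨ p is true.
        At t: (p → ¬s) ∨ p is true.
      So □((p → ¬s) ∨ p) is true at w.
      At z: □((p → ¬s) ∨ p) requires (p → ¬s) ∨ p at every successor {z}.
        At z: (p → ¬s) ∨ p is true.
      So □((p → ¬s) ∨ p) is true at z.
      At t: □((p → ¬s) ∨ p) requires (p → ¬s) ∨ p at every successor {w, t}.
        At w: (p → ¬s) ∨ p is true.
        At t: (p → ¬s) ∨ p is true.
      So □((p → ¬s) ∨ p) is true at t.
  So □□((p → ¬s) ∨ p) is true at w.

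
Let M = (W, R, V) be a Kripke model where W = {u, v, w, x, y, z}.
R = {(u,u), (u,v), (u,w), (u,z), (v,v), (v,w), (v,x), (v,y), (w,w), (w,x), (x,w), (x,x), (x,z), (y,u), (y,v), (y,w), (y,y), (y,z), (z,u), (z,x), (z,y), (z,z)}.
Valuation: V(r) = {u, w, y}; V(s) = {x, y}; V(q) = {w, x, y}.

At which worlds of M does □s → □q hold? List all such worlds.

u, v, w, x, y, z

Let φ = □s → □q. Evaluate φ at each world:
  u (successors {u, v, w, z}): φ is true.
  v (successors {v, w, x, y}): φ is true.
  w (successors {w, x}): φ is true.
  x (successors {w, x, z}): φ is true.
  y (successors {u, v, w, y, z}): φ is true.
  z (successors {u, x, y, z}): φ is true.
For instance, at z:
  At z: □s is false, □q is false, so □s → □q is true.
    At z: □s requires s at every successor {u, x, y, z}.
      s fails at u, so □s is false at z.
    At z: □q requires q at every successor {u, x, y, z}.
      q fails at u, so □q is false at z.
Satisfying worlds: {u, v, w, x, y, z}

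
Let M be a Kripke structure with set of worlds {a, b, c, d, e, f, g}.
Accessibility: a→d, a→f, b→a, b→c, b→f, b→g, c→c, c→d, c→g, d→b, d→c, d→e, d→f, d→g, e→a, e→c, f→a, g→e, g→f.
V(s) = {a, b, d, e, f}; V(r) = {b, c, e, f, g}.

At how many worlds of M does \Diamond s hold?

7

Let φ = \Diamond s. Evaluate φ at each world:
  a (successors {d, f}): φ is true.
  b (successors {a, c, f, g}): φ is true.
  c (successors {c, d, g}): φ is true.
  d (successors {b, c, e, f, g}): φ is true.
  e (successors {a, c}): φ is true.
  f (successors {a}): φ is true.
  g (successors {e, f}): φ is true.
For instance, at f:
  At f: \Diamond s requires s at some successor in {a}.
    s holds at a, so \Diamond s is true at f.
Satisfying worlds: {a, b, c, d, e, f, g}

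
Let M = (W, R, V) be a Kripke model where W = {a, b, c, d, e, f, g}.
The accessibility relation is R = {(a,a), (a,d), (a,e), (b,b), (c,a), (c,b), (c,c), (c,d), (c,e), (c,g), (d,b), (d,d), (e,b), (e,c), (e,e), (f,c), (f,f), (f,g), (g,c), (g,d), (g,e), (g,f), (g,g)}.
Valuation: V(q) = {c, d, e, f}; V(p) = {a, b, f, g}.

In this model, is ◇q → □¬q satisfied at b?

At b: ◇q is false, □¬q is true, so ◇q → □¬q is true.
  At b: ◇q requires q at some successor in {b}.
    At b: q is false.
  So ◇q is false at b.
  At b: □¬q requires ¬q at every successor {b}.
    At b: ¬q is true.
  So □¬q is true at b.

Yes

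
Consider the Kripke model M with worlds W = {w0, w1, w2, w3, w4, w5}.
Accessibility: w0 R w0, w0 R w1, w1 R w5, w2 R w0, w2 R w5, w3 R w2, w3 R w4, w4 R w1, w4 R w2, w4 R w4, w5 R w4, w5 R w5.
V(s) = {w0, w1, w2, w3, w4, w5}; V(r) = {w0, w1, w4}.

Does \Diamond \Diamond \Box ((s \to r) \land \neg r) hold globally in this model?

Let φ = \Diamond \Diamond \Box ((s \to r) \land \neg r). Evaluate φ at each world:
  w0 (successors {w0, w1}): φ is false.
  w1 (successors {w5}): φ is false.
  w2 (successors {w0, w5}): φ is false.
  w3 (successors {w2, w4}): φ is false.
  w4 (successors {w1, w2, w4}): φ is false.
  w5 (successors {w4, w5}): φ is false.
Detail at w0 (counterexample):
  At w0: \Diamond \Diamond \Box ((s \to r) \land \neg r) requires \Diamond \Box ((s \to r) \land \neg r) at some successor in {w0, w1}.
    At w0: \Diamond \Box ((s \to r) \land \neg r) is false.
    At w1: \Diamond \Box ((s \to r) \land \neg r) is false.
  So \Diamond \Diamond \Box ((s \to r) \land \neg r) is false at w0.

No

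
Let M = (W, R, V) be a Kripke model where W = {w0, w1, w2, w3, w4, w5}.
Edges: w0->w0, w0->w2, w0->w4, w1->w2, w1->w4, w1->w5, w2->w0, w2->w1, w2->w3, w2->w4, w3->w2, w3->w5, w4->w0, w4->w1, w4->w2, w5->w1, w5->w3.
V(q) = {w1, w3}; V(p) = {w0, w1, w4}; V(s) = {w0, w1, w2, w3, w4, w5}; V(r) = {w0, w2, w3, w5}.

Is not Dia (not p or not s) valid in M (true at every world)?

Recall that Dia ψ holds at a world iff ψ holds at some accessible world.
Let φ = not Dia (not p or not s). Evaluate φ at each world:
  w0 (successors {w0, w2, w4}): φ is false.
  w1 (successors {w2, w4, w5}): φ is false.
  w2 (successors {w0, w1, w3, w4}): φ is false.
  w3 (successors {w2, w5}): φ is false.
  w4 (successors {w0, w1, w2}): φ is false.
  w5 (successors {w1, w3}): φ is false.
Detail at w0 (counterexample):
  At w0: Dia (not p or not s) is true, so not Dia (not p or not s) is false.
    At w0: Dia (not p or not s) requires not p or not s at some successor in {w0, w2, w4}.
      not p or not s holds at w2, so Dia (not p or not s) is true at w0.

No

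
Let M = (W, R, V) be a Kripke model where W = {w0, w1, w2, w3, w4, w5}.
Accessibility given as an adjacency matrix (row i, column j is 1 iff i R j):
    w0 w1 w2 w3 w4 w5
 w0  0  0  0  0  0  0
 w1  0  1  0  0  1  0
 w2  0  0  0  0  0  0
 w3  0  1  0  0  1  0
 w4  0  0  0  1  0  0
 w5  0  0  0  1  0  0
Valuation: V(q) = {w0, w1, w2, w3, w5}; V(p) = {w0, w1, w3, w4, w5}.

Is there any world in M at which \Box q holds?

Yes

Let φ = \Box q. Evaluate φ at each world:
  w0 (successors ∅): φ is true.
  w1 (successors {w1, w4}): φ is false.
  w2 (successors ∅): φ is true.
  w3 (successors {w1, w4}): φ is false.
  w4 (successors {w3}): φ is true.
  w5 (successors {w3}): φ is true.
Detail at w0 (witness):
  At w0: no accessible worlds, so \Box q holds vacuously.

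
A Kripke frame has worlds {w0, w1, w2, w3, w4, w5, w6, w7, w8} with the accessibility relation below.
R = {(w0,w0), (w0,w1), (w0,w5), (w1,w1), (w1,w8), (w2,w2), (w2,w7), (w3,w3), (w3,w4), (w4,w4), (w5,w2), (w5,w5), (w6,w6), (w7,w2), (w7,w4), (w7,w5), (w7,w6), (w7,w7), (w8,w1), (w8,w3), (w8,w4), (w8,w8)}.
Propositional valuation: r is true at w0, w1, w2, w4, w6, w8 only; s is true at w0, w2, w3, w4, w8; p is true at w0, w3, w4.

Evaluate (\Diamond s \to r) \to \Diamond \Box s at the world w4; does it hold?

At w4: \Diamond s \to r is true, \Diamond \Box s is true, so (\Diamond s \to r) \to \Diamond \Box s is true.
  At w4: \Diamond s is true, r is true, so \Diamond s \to r is true.
    At w4: \Diamond s requires s at some successor in {w4}.
      s holds at w4, so \Diamond s is true at w4.
  At w4: \Diamond \Box s requires \Box s at some successor in {w4}.
    \Box s holds at w4, so \Diamond \Box s is true at w4.
      At w4: \Box s requires s at every successor {w4}.
        At w4: s is true.
      So \Box s is true at w4.

Yes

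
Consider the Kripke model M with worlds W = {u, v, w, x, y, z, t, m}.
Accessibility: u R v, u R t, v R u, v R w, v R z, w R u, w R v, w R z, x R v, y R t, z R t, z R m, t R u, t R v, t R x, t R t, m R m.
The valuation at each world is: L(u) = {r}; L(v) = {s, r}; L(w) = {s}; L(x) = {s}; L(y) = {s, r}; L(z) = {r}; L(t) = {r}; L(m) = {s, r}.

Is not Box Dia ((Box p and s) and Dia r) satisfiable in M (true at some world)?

Yes

Let φ = not Box Dia ((Box p and s) and Dia r). Evaluate φ at each world:
  u (successors {v, t}): φ is true.
  v (successors {u, w, z}): φ is true.
  w (successors {u, v, z}): φ is true.
  x (successors {v}): φ is true.
  y (successors {t}): φ is true.
  z (successors {t, m}): φ is true.
  t (successors {u, v, x, t}): φ is true.
  m (successors {m}): φ is true.
Detail at u (witness):
  At u: Box Dia ((Box p and s) and Dia r) is false, so not Box Dia ((Box p and s) and Dia r) is true.
    At u: Box Dia ((Box p and s) and Dia r) requires Dia ((Box p and s) and Dia r) at every successor {v, t}.
      Dia ((Box p and s) and Dia r) fails at v, so Box Dia ((Box p and s) and Dia r) is false at u.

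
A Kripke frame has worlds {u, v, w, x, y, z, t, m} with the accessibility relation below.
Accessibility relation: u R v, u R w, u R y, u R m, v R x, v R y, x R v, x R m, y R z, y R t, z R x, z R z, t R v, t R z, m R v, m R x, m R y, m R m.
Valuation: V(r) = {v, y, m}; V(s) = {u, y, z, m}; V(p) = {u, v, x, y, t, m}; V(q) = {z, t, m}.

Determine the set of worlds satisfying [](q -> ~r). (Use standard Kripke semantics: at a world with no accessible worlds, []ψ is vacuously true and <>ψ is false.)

Let φ = [](q -> ~r). Evaluate φ at each world:
  u (successors {v, w, y, m}): φ is false.
  v (successors {x, y}): φ is true.
  w (successors ∅): φ is true.
  x (successors {v, m}): φ is false.
  y (successors {z, t}): φ is true.
  z (successors {x, z}): φ is true.
  t (successors {v, z}): φ is true.
  m (successors {v, x, y, m}): φ is false.
For instance, at m:
  At m: [](q -> ~r) requires q -> ~r at every successor {v, x, y, m}.
    q -> ~r fails at m, so [](q -> ~r) is false at m.
Satisfying worlds: {v, w, y, z, t}

v, w, y, z, t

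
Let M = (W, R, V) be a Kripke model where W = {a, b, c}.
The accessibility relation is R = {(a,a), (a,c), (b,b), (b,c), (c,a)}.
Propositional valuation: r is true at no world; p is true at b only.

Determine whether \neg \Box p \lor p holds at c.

Yes

At c: \neg \Box p is true, p is false, so \neg \Box p \lor p is true.
  At c: \Box p is false, so \neg \Box p is true.
    At c: \Box p requires p at every successor {a}.
      p fails at a, so \Box p is false at c.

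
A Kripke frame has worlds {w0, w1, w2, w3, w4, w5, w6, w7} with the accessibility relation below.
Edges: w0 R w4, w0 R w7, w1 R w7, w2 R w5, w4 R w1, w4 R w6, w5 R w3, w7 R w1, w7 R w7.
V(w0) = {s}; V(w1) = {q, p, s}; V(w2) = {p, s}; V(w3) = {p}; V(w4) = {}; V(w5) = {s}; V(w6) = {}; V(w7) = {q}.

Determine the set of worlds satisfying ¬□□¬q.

w0, w1, w4, w7

Let φ = ¬□□¬q. Evaluate φ at each world:
  w0 (successors {w4, w7}): φ is true.
  w1 (successors {w7}): φ is true.
  w2 (successors {w5}): φ is false.
  w3 (successors ∅): φ is false.
  w4 (successors {w1, w6}): φ is true.
  w5 (successors {w3}): φ is false.
  w6 (successors ∅): φ is false.
  w7 (successors {w1, w7}): φ is true.
For instance, at w1:
  At w1: □□¬q is false, so ¬□□¬q is true.
    At w1: □□¬q requires □¬q at every successor {w7}.
      □¬q fails at w7, so □□¬q is false at w1.
Satisfying worlds: {w0, w1, w4, w7}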